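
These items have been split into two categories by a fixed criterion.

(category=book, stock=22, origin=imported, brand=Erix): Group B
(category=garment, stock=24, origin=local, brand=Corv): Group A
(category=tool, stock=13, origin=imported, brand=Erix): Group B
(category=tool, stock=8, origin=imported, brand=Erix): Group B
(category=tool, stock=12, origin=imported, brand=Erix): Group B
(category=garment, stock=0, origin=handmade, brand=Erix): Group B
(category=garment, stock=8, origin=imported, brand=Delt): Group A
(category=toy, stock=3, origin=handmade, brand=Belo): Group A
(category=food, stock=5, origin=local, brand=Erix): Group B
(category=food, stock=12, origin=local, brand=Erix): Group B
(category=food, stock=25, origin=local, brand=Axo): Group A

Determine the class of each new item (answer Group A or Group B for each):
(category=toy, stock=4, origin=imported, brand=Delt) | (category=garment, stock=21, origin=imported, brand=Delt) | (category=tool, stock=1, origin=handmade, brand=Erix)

Checking candidate rules against both groups, what survives is: brand is not Erix.

Group A, Group A, Group B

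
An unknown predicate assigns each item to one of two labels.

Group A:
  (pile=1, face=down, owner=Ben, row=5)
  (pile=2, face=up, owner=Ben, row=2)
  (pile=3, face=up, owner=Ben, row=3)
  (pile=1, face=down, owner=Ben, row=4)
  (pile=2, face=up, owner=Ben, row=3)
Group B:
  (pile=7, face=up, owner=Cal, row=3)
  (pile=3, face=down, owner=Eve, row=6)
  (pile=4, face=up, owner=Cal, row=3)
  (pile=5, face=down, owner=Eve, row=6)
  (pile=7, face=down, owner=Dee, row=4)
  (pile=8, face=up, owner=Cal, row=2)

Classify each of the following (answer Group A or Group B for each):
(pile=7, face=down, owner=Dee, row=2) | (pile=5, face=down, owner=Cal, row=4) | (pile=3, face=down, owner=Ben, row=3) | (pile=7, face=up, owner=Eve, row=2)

Group B, Group B, Group A, Group B

The pattern is that an item is 'Group A' exactly when: owner is Ben.
Group B: (pile=7, face=down, owner=Dee, row=2), since owner is Dee. Group B: (pile=5, face=down, owner=Cal, row=4), since owner is Cal. Group A: (pile=3, face=down, owner=Ben, row=3), since owner is Ben. Group B: (pile=7, face=up, owner=Eve, row=2), since owner is Eve.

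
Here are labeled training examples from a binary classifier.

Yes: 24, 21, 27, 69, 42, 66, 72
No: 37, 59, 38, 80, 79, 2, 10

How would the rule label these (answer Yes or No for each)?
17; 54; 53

The classifier is using: multiple of 3.
No: 17, since 17 = 3·5 + 2.
Yes: 54, since 54 = 3·18.
No: 53, since 53 = 3·17 + 2.

No, Yes, No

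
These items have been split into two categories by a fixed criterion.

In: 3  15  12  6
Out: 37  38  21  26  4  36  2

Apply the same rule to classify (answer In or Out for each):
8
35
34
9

The rule appears to be: multiple of 3 AND at most 15.

Out, Out, Out, In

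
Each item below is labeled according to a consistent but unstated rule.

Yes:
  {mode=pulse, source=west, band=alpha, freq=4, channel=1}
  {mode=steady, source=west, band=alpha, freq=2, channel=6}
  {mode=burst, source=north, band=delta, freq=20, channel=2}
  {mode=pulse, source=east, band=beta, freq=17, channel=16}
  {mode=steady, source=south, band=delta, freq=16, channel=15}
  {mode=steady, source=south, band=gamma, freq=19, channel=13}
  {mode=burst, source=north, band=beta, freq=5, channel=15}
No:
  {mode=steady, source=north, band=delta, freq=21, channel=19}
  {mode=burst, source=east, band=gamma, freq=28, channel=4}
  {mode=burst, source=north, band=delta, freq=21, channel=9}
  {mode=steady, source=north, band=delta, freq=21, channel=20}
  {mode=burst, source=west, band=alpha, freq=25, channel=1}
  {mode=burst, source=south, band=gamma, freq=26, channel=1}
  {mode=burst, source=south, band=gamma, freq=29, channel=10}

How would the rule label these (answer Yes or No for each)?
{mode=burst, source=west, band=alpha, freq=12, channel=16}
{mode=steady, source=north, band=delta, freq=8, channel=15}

Yes, Yes

One predicate separates the groups cleanly: freq ≤ 20.
{mode=burst, source=west, band=alpha, freq=12, channel=16} → freq = 12 → Yes.
{mode=steady, source=north, band=delta, freq=8, channel=15} → freq = 8 → Yes.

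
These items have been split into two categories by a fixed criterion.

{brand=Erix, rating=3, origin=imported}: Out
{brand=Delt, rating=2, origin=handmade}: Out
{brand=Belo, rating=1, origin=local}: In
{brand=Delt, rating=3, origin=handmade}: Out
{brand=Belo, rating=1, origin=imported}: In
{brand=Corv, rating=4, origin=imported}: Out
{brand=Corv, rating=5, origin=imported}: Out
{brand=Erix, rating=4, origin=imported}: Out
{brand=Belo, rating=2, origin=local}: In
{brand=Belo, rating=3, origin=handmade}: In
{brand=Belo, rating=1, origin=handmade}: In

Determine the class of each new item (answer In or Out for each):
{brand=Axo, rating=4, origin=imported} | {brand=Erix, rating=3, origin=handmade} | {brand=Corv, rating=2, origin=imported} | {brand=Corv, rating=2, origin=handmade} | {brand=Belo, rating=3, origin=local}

Out, Out, Out, Out, In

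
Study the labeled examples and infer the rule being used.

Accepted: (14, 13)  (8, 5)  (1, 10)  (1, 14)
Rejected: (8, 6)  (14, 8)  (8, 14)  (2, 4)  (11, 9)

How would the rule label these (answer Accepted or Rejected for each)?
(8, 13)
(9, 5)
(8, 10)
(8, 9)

Accepted, Rejected, Rejected, Accepted

One predicate separates the groups cleanly: sum is odd.
(8, 13) → 8+13 = 21 → Accepted. (9, 5) → 9+5 = 14 → Rejected. (8, 10) → 8+10 = 18 → Rejected. (8, 9) → 8+9 = 17 → Accepted.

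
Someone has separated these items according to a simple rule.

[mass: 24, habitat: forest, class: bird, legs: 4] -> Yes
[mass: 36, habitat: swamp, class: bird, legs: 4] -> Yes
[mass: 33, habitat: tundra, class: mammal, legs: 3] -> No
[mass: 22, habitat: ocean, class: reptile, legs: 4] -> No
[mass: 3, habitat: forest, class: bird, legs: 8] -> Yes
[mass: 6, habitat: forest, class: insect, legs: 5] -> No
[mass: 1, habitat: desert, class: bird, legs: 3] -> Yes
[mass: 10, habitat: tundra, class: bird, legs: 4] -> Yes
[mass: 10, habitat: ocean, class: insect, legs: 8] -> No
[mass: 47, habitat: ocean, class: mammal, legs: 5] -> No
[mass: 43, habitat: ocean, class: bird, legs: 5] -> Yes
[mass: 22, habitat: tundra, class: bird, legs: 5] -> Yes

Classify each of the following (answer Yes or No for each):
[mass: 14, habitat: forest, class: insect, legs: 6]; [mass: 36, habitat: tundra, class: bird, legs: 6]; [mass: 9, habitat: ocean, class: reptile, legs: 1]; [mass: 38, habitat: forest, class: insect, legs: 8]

No, Yes, No, No

The distinguishing property — class is bird — holds for all the 'Yes' cases and none of the 'No' cases.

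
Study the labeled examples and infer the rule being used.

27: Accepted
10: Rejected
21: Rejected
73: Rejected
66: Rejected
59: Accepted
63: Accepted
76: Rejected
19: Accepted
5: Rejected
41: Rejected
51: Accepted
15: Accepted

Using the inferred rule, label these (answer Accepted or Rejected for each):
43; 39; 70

Accepted, Accepted, Rejected

'Accepted' ⟺ ≡ 3 (mod 4).
43: Accepted (43 mod 4 = 3). 39: Accepted (39 mod 4 = 3). 70: Rejected (70 mod 4 = 2).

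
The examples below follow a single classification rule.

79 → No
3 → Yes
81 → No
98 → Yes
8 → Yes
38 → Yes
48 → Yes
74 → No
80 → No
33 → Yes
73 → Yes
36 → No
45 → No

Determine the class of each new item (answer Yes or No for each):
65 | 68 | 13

No, Yes, Yes

Every 'Yes' example satisfies: ≡ 3 (mod 5). None of the 'No' examples do.
No: 65, since 65 mod 5 = 0.
Yes: 68, since 68 mod 5 = 3.
Yes: 13, since 13 mod 5 = 3.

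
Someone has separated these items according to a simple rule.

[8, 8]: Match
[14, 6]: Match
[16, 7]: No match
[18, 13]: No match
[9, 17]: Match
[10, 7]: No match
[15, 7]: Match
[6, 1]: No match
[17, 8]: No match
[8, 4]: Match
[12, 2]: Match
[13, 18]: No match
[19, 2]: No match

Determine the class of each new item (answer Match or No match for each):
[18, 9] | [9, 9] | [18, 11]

No match, Match, No match

The common property of the 'Match' items is: sum is even. No 'No match' item has it.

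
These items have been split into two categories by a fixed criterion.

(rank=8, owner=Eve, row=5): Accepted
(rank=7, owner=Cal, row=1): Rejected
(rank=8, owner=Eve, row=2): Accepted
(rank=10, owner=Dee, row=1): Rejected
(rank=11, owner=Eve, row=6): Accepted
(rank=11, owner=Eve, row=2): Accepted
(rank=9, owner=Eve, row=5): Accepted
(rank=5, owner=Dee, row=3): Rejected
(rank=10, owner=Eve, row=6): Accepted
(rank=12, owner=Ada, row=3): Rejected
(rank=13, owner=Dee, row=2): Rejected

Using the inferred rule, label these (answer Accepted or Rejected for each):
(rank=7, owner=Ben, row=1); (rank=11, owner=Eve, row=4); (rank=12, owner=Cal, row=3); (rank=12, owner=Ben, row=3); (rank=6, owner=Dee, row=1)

A rule that fits every label: owner is Eve — true of each 'Accepted' example, false of each 'Rejected' one.

Rejected, Accepted, Rejected, Rejected, Rejected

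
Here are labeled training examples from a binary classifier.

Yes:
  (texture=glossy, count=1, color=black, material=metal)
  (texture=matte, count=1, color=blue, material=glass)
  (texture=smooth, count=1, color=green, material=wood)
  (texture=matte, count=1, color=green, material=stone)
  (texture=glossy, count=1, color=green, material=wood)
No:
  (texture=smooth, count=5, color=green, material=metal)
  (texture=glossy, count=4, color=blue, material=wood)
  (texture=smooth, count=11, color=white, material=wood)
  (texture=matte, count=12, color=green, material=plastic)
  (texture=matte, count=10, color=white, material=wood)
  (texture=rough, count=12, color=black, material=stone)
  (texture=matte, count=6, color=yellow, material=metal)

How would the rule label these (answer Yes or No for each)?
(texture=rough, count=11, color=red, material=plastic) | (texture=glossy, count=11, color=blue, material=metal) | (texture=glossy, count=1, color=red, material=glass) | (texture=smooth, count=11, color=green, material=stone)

One predicate separates the groups cleanly: count = 1.
(texture=rough, count=11, color=red, material=plastic): count = 11, fails this test → No. (texture=glossy, count=11, color=blue, material=metal): count = 11, fails this test → No. (texture=glossy, count=1, color=red, material=glass): count = 1, checks out → Yes. (texture=smooth, count=11, color=green, material=stone): count = 11, fails this test → No.

No, No, Yes, No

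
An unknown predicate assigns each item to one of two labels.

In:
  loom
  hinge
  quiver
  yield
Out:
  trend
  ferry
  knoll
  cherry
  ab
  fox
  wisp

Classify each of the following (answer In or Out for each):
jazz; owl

A rule that fits every label: has ≥ 2 vowels — true of each 'In' example, false of each 'Out' one.

Out, Out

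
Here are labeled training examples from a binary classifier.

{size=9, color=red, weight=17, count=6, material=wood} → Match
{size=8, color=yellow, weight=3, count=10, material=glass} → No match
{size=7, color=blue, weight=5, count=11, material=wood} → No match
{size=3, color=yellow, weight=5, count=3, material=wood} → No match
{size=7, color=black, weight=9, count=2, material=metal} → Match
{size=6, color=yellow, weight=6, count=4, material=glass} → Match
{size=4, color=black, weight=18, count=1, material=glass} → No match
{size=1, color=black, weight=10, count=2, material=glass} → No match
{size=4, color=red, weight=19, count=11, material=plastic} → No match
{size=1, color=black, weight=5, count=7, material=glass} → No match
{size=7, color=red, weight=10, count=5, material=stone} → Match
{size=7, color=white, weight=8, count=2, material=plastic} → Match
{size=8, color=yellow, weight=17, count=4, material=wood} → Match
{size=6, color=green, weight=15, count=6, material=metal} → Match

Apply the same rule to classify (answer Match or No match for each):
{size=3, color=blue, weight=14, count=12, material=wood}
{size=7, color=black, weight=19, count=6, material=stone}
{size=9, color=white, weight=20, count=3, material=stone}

No match, Match, Match

Rule: size ≥ 6 AND count ≤ 6. This holds for each 'Match' example and fails for each 'No match' one.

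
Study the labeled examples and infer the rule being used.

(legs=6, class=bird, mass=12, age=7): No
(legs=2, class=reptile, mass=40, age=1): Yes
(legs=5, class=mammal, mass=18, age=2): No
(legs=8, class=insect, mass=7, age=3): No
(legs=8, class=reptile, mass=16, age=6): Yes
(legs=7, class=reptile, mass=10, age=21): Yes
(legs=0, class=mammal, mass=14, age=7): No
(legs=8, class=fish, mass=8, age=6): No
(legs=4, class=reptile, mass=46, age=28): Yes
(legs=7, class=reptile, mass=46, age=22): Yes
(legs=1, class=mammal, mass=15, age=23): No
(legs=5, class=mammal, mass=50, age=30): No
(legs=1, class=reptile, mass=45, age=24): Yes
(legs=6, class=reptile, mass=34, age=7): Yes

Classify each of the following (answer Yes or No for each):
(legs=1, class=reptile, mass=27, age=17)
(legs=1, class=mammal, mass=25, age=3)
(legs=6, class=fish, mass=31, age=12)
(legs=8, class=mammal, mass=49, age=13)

Yes, No, No, No

Rule: class is reptile. This holds for each 'Yes' example and fails for each 'No' one.
Yes: (legs=1, class=reptile, mass=27, age=17), since class is reptile.
No: (legs=1, class=mammal, mass=25, age=3), since class is mammal.
No: (legs=6, class=fish, mass=31, age=12), since class is fish.
No: (legs=8, class=mammal, mass=49, age=13), since class is mammal.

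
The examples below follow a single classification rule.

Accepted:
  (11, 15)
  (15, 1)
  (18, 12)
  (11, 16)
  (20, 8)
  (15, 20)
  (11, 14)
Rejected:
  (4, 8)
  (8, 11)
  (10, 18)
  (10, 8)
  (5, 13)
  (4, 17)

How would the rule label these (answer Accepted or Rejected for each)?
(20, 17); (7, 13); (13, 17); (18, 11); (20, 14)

All 'Accepted' examples share one property — first ≥ 11 — and every 'Rejected' example lacks it.

Accepted, Rejected, Accepted, Accepted, Accepted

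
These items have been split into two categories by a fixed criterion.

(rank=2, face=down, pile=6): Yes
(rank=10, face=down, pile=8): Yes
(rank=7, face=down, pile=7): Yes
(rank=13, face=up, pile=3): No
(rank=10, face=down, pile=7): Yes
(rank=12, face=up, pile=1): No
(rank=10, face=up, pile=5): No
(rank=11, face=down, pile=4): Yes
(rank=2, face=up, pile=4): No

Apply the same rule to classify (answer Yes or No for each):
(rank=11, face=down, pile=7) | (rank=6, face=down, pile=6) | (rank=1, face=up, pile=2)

Yes, Yes, No

A rule that fits every label: face is down — true of each 'Yes' example, false of each 'No' one.
(rank=11, face=down, pile=7) — face is down, hence Yes.
(rank=6, face=down, pile=6) — face is down, hence Yes.
(rank=1, face=up, pile=2) — face is up, hence No.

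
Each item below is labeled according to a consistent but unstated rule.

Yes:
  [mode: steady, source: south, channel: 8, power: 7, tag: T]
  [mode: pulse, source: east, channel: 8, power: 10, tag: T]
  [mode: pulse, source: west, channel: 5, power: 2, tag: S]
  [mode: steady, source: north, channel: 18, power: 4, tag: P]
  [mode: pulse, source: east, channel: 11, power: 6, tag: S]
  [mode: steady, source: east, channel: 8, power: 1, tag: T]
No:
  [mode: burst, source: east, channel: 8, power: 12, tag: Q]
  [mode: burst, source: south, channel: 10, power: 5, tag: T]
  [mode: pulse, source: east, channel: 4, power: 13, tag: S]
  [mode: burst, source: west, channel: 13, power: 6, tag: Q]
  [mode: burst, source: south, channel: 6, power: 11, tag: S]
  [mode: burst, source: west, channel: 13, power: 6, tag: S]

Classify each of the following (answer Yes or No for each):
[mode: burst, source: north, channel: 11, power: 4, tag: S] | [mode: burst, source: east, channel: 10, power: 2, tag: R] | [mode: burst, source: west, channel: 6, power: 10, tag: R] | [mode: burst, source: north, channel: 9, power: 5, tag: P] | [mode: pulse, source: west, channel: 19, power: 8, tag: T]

All 'Yes' examples share one property — mode is not burst AND power ≤ 10 — and every 'No' example lacks it.
No: [mode: burst, source: north, channel: 11, power: 4, tag: S], since mode is burst, power = 4.
No: [mode: burst, source: east, channel: 10, power: 2, tag: R], since mode is burst, power = 2.
No: [mode: burst, source: west, channel: 6, power: 10, tag: R], since mode is burst, power = 10.
No: [mode: burst, source: north, channel: 9, power: 5, tag: P], since mode is burst, power = 5.
Yes: [mode: pulse, source: west, channel: 19, power: 8, tag: T], since mode is pulse, power = 8.

No, No, No, No, Yes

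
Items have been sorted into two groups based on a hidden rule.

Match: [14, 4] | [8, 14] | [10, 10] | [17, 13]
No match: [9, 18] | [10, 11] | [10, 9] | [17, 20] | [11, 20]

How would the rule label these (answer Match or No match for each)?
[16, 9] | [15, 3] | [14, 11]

The pattern is that an item is 'Match' exactly when: sum is even.
[16, 9] → 16+9 = 25 → No match.
[15, 3] → 15+3 = 18 → Match.
[14, 11] → 14+11 = 25 → No match.

No match, Match, No match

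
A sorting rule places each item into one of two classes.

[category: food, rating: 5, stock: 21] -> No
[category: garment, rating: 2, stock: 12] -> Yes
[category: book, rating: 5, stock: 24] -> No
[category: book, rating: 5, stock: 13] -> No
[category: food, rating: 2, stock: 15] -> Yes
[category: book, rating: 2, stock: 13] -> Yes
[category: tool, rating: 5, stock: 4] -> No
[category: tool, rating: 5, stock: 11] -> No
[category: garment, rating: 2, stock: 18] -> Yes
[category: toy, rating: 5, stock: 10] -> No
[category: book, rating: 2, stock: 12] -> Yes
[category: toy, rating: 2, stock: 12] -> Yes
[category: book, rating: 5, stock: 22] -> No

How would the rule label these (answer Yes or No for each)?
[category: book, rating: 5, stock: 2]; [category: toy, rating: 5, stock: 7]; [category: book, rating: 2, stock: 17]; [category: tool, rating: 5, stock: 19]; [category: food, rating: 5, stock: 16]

All 'Yes' examples share one property — rating = 2 — and every 'No' example lacks it.

No, No, Yes, No, No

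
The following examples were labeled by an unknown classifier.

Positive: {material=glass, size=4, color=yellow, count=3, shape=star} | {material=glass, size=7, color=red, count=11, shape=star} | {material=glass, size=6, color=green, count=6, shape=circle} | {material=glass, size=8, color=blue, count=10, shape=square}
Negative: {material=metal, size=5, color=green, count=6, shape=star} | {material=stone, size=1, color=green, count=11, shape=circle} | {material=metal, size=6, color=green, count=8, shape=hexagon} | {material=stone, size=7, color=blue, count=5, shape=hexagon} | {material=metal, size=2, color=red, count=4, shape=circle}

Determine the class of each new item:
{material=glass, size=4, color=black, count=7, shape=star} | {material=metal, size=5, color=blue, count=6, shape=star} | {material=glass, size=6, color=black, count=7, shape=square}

Checking candidate rules against both groups, what survives is: material is glass.

Positive, Negative, Positive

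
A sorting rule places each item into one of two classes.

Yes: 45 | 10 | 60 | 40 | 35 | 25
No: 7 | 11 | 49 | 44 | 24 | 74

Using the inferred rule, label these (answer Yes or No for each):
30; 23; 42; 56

Yes, No, No, No

One predicate separates the groups cleanly: multiple of 5.
30 → 30 = 5·6 → Yes. 23 → 23 = 5·4 + 3 → No. 42 → 42 = 5·8 + 2 → No. 56 → 56 = 5·11 + 1 → No.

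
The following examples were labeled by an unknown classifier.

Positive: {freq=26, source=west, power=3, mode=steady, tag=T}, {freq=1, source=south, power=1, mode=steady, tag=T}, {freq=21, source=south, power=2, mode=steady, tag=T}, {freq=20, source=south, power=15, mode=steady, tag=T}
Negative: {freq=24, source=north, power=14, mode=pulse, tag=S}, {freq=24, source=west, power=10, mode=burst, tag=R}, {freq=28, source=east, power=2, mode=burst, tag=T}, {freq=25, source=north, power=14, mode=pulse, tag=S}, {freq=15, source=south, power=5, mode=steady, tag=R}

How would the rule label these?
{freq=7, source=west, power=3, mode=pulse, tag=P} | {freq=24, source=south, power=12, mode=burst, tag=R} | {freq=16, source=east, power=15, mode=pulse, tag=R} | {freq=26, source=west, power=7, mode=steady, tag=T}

The rule appears to be: tag is T AND mode is steady.
{freq=7, source=west, power=3, mode=pulse, tag=P} → tag is P, mode is pulse → Negative. {freq=24, source=south, power=12, mode=burst, tag=R} → tag is R, mode is burst → Negative. {freq=16, source=east, power=15, mode=pulse, tag=R} → tag is R, mode is pulse → Negative. {freq=26, source=west, power=7, mode=steady, tag=T} → tag is T, mode is steady → Positive.

Negative, Negative, Negative, Positive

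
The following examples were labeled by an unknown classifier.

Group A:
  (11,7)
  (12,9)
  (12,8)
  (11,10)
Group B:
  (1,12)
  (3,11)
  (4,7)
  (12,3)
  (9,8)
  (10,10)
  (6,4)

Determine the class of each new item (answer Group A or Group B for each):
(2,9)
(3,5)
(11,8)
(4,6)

Group B, Group B, Group A, Group B

One predicate separates the groups cleanly: first > second AND sum ≥ 18.
(2,9): 2 < 9, 2+9 = 11 — doesn't qualify, so Group B.
(3,5): 3 < 5, 3+5 = 8 — doesn't qualify, so Group B.
(11,8): 11 > 8, 11+8 = 19 — checks out, so Group A.
(4,6): 4 < 6, 4+6 = 10 — doesn't qualify, so Group B.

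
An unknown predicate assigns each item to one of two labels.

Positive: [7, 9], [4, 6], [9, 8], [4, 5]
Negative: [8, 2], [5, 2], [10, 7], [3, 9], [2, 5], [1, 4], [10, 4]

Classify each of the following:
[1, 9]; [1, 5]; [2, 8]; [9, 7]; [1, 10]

Negative, Negative, Negative, Positive, Negative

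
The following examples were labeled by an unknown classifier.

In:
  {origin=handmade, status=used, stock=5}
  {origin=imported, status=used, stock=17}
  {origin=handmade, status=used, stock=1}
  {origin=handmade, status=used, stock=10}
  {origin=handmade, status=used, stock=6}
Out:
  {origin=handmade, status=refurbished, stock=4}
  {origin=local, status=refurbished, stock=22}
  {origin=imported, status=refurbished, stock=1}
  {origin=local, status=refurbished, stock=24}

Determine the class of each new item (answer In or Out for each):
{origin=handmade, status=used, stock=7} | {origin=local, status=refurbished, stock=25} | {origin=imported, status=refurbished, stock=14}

In, Out, Out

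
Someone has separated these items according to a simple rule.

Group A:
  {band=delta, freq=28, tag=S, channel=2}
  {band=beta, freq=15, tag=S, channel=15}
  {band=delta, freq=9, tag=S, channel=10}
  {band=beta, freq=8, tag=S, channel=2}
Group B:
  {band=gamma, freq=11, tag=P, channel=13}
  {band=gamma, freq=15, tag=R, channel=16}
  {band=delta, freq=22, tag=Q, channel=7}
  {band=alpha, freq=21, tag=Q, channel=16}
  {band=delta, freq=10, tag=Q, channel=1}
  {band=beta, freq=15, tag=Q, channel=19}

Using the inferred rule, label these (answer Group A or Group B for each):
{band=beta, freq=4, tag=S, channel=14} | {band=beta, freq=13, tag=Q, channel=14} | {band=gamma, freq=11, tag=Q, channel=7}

'Group A' ⟺ tag is S.
{band=beta, freq=4, tag=S, channel=14}: Group A (tag is S).
{band=beta, freq=13, tag=Q, channel=14}: Group B (tag is Q).
{band=gamma, freq=11, tag=Q, channel=7}: Group B (tag is Q).

Group A, Group B, Group B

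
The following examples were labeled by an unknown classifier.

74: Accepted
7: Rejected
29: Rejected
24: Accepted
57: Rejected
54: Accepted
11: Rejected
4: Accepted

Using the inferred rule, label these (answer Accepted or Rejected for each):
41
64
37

Rejected, Accepted, Rejected

The pattern is that an item is 'Accepted' exactly when: even.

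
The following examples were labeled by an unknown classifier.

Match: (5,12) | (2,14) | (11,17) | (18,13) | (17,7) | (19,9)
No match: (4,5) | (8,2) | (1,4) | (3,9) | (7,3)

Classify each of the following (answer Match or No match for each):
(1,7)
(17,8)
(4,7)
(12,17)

No match, Match, No match, Match

The pattern is that an item is 'Match' exactly when: sum ≥ 16.
(1,7) → 1+7 = 8 → No match. (17,8) → 17+8 = 25 → Match. (4,7) → 4+7 = 11 → No match. (12,17) → 12+17 = 29 → Match.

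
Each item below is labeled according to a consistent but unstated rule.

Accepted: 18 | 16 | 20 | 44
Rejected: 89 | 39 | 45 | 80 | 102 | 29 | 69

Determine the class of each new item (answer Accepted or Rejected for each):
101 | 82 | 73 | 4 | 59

Rejected, Rejected, Rejected, Accepted, Rejected

The classifier is using: even AND at most 44.
101 — 101 is odd, 101 > 44, hence Rejected. 82 — 82 is even, 82 > 44, hence Rejected. 73 — 73 is odd, 73 > 44, hence Rejected. 4 — 4 is even, 4 ≤ 44, hence Accepted. 59 — 59 is odd, 59 > 44, hence Rejected.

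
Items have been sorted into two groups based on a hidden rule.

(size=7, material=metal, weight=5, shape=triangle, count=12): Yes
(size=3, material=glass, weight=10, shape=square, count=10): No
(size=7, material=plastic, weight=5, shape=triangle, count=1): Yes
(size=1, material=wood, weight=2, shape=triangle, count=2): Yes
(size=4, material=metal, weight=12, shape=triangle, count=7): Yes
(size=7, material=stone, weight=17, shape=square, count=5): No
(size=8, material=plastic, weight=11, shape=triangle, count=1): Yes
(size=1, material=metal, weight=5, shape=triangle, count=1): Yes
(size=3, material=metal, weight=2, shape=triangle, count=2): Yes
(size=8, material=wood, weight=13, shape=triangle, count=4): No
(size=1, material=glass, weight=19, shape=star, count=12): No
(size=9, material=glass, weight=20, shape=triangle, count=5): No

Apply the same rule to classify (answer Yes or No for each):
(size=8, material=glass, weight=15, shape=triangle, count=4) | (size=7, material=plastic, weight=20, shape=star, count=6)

The common property of the 'Yes' items is: shape is triangle AND weight ≤ 12. No 'No' item has it.
(size=8, material=glass, weight=15, shape=triangle, count=4): No (shape is triangle, weight = 15).
(size=7, material=plastic, weight=20, shape=star, count=6): No (shape is star, weight = 20).

No, No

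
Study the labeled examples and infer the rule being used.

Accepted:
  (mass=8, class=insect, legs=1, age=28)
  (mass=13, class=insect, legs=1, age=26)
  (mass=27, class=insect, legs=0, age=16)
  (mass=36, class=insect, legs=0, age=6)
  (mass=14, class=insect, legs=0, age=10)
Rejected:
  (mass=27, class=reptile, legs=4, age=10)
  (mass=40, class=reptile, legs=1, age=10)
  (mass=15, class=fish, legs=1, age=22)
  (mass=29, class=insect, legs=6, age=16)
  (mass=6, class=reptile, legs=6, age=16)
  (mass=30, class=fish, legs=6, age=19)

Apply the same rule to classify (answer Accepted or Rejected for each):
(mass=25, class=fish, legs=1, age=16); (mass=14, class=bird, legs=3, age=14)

Rejected, Rejected

The rule appears to be: class is insect AND legs ≤ 1.
(mass=25, class=fish, legs=1, age=16) → class is fish, legs = 1 → Rejected. (mass=14, class=bird, legs=3, age=14) → class is bird, legs = 3 → Rejected.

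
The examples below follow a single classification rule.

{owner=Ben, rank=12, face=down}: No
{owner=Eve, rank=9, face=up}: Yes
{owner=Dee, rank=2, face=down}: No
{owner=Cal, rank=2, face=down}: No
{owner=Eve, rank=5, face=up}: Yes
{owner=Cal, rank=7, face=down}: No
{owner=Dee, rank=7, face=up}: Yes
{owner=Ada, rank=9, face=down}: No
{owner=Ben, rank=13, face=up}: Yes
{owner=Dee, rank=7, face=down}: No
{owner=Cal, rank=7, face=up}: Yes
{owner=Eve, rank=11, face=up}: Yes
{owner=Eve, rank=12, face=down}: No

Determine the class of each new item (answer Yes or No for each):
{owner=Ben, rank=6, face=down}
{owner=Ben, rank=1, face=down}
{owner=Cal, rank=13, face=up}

No, No, Yes

The common property of the 'Yes' items is: face is up. No 'No' item has it.
{owner=Ben, rank=6, face=down} — face is down, hence No. {owner=Ben, rank=1, face=down} — face is down, hence No. {owner=Cal, rank=13, face=up} — face is up, hence Yes.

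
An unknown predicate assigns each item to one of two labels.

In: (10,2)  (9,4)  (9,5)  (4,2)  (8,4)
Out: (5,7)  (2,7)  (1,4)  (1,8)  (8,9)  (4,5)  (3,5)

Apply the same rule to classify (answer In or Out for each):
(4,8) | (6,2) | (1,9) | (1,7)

Out, In, Out, Out

The simplest hypothesis consistent with all the labels is: first > second.
Out: (4,8), since 4 < 8.
In: (6,2), since 6 > 2.
Out: (1,9), since 1 < 9.
Out: (1,7), since 1 < 7.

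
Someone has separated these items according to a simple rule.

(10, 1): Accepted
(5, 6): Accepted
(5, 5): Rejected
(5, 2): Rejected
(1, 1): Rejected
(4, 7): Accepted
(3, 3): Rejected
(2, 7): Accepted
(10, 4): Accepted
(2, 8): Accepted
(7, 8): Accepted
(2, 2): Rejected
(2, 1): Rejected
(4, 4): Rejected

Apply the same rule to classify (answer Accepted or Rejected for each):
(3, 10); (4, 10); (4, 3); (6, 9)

Every 'Accepted' example satisfies: max ≥ 6. None of the 'Rejected' examples do.
(3, 10): Accepted (max 10).
(4, 10): Accepted (max 10).
(4, 3): Rejected (max 4).
(6, 9): Accepted (max 9).

Accepted, Accepted, Rejected, Accepted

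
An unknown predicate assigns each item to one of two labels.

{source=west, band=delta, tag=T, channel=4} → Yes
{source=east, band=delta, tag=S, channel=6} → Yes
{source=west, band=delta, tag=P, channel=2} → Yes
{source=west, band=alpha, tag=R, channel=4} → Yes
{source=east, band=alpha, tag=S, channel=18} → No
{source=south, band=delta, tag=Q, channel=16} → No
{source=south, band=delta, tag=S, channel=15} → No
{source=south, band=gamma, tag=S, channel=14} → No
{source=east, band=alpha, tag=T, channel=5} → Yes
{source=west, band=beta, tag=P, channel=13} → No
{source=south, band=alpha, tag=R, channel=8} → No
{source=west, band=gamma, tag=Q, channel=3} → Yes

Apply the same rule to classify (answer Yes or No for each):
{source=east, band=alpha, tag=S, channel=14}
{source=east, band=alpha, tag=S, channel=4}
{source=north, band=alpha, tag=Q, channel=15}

'Yes' ⟺ channel ≤ 6.
No: {source=east, band=alpha, tag=S, channel=14}, since channel = 14.
Yes: {source=east, band=alpha, tag=S, channel=4}, since channel = 4.
No: {source=north, band=alpha, tag=Q, channel=15}, since channel = 15.

No, Yes, No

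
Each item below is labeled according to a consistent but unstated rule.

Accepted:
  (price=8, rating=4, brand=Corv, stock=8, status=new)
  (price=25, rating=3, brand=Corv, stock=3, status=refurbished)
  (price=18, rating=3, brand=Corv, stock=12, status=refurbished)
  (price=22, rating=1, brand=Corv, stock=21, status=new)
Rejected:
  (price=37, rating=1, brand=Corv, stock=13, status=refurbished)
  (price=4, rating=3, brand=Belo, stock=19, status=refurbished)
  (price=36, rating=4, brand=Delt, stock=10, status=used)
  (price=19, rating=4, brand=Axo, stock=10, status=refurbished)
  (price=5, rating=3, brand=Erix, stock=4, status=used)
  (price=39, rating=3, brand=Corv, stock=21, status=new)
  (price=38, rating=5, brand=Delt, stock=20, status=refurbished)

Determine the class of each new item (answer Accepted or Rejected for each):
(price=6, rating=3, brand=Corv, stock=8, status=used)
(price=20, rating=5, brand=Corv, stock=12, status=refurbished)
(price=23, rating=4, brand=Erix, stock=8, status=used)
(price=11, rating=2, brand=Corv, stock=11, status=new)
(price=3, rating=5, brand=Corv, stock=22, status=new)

The classifier is using: brand is Corv AND price ≤ 25.

Accepted, Accepted, Rejected, Accepted, Accepted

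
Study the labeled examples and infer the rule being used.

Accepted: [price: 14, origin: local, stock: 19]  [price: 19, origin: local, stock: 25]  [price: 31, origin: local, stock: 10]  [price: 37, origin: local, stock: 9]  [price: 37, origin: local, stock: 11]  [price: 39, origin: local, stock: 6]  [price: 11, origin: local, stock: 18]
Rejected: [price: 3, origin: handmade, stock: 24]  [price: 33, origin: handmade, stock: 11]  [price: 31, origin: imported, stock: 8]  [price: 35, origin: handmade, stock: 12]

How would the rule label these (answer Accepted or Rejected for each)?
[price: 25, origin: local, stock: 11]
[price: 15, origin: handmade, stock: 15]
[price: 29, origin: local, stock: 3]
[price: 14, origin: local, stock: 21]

Accepted, Rejected, Accepted, Accepted

Comparing the two groups points to one rule — origin is local.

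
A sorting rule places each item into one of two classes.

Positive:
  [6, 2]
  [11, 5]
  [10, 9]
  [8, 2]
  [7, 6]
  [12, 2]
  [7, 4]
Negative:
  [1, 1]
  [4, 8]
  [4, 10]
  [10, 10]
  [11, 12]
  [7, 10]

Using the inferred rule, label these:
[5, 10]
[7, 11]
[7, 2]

The distinguishing property — first > second — holds for all the 'Positive' cases and none of the 'Negative' cases.
[5, 10]: Negative (5 < 10). [7, 11]: Negative (7 < 11). [7, 2]: Positive (7 > 2).

Negative, Negative, Positive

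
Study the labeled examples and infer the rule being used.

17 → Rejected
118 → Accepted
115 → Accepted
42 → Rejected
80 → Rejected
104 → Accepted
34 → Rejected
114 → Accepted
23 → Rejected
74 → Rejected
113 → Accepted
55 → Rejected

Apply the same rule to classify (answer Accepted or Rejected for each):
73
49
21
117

Rejected, Rejected, Rejected, Accepted

A rule that fits every label: at least 104 — true of each 'Accepted' example, false of each 'Rejected' one.
73: 73 < 104 — does not pass, so Rejected. 49: 49 < 104 — does not pass, so Rejected. 21: 21 < 104 — does not pass, so Rejected. 117: 117 ≥ 104 — matches, so Accepted.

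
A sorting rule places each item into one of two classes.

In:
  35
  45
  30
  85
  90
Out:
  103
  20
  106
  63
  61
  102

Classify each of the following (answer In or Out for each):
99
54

Out, Out

Rule: multiple of 5 AND at least 30. This holds for each 'In' example and fails for each 'Out' one.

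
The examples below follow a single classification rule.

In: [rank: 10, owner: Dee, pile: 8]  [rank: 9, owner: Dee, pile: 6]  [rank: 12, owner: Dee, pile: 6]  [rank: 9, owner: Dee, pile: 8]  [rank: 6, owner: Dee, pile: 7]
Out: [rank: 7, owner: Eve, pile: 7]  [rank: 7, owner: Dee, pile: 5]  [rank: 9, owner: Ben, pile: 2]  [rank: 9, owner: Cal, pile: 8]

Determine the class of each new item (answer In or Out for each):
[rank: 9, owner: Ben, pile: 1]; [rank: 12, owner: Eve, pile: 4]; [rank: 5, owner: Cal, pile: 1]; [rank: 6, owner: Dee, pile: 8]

Out, Out, Out, In

'In' ⟺ owner is Dee AND pile ≥ 6.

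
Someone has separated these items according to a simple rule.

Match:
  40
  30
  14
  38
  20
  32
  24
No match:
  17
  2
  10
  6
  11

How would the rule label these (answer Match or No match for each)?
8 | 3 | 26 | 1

No match, No match, Match, No match

The simplest hypothesis consistent with all the labels is: even AND at least 11.
8 — 8 is even, 8 < 11, hence No match. 3 — 3 is odd, 3 < 11, hence No match. 26 — 26 is even, 26 ≥ 11, hence Match. 1 — 1 is odd, 1 < 11, hence No match.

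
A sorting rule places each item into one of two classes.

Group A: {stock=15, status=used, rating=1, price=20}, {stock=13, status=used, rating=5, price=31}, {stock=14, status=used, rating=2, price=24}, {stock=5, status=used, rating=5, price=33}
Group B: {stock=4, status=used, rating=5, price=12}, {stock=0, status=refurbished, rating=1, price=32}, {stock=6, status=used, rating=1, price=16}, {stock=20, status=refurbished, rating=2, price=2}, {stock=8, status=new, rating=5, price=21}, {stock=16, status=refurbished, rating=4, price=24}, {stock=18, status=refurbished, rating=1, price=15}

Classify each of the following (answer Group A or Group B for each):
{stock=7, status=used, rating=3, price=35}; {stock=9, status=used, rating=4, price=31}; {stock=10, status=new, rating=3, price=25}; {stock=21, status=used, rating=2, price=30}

Group A, Group A, Group B, Group A

Every 'Group A' example satisfies: status is used AND price ≥ 20. None of the 'Group B' examples do.
{stock=7, status=used, rating=3, price=35}: status is used, price = 35 — passes, so Group A. {stock=9, status=used, rating=4, price=31}: status is used, price = 31 — passes, so Group A. {stock=10, status=new, rating=3, price=25}: status is new, price = 25 — fails this test, so Group B. {stock=21, status=used, rating=2, price=30}: status is used, price = 30 — passes, so Group A.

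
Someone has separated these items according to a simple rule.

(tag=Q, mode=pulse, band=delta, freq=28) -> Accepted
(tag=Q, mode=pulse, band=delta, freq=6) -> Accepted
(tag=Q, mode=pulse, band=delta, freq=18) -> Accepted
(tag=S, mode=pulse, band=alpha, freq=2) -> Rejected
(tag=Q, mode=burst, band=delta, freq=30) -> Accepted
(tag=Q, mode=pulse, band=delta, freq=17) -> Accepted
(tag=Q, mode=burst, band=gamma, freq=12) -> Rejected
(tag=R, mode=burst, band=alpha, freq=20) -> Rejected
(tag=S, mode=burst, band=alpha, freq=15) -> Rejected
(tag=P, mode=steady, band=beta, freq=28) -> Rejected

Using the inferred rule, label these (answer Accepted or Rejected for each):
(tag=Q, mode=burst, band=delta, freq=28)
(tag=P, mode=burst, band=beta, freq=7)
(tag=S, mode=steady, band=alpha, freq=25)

One predicate separates the groups cleanly: band is delta.

Accepted, Rejected, Rejected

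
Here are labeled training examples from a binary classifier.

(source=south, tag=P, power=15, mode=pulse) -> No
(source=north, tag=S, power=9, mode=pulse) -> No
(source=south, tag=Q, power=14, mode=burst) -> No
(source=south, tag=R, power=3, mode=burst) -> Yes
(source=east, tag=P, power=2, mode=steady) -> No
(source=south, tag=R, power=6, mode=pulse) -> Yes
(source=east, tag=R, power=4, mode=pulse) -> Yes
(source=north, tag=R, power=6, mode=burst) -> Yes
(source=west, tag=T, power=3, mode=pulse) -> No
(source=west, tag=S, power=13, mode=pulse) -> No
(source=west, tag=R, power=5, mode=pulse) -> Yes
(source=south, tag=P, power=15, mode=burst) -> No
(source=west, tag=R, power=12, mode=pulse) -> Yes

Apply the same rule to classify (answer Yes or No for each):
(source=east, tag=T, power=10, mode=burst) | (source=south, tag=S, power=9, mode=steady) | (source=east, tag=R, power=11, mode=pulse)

The common property of the 'Yes' items is: tag is R. No 'No' item has it.
(source=east, tag=T, power=10, mode=burst): tag is T, does not satisfy this → No.
(source=south, tag=S, power=9, mode=steady): tag is S, does not satisfy this → No.
(source=east, tag=R, power=11, mode=pulse): tag is R, has this property → Yes.

No, No, Yes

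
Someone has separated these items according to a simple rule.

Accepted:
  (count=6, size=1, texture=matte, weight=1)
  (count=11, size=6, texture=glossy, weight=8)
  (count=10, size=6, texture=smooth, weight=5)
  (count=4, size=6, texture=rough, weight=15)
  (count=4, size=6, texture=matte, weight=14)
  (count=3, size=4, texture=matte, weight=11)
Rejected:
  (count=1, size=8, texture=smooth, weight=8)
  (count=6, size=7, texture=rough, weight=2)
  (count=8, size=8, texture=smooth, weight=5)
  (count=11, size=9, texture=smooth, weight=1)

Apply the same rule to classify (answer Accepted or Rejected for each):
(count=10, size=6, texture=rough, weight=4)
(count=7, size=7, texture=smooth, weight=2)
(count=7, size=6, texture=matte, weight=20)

Accepted, Rejected, Accepted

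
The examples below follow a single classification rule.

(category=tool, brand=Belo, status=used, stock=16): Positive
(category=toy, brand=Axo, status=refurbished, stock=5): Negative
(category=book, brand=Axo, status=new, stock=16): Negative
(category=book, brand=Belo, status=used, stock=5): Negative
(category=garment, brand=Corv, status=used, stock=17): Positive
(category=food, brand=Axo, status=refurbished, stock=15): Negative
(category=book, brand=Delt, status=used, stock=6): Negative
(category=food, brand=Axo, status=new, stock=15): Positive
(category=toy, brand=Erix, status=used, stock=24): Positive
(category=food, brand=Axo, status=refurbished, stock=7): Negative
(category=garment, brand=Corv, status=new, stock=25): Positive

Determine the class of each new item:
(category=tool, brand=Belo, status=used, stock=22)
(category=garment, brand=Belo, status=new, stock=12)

Positive, Positive

Rule: status is not refurbished AND category is not book. This holds for each 'Positive' example and fails for each 'Negative' one.
(category=tool, brand=Belo, status=used, stock=22) → status is used, category is tool → Positive.
(category=garment, brand=Belo, status=new, stock=12) → status is new, category is garment → Positive.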